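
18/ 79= 0.23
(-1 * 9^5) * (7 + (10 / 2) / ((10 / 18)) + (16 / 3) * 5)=-2519424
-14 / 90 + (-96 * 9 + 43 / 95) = -738466 / 855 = -863.70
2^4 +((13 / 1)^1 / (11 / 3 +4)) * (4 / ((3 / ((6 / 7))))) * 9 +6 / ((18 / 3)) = 5545 / 161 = 34.44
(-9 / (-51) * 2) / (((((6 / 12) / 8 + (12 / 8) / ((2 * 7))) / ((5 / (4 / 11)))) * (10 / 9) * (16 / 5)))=10395 / 1292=8.05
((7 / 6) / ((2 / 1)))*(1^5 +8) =21 / 4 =5.25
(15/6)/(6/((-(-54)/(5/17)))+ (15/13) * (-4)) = -1989/3646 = -0.55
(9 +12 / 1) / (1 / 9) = 189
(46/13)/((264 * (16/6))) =23/4576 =0.01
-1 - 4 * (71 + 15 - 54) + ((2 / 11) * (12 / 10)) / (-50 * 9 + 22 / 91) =-72596313 / 562760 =-129.00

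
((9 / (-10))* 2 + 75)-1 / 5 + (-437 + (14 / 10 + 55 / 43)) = -77684 / 215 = -361.32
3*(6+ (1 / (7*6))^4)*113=2109730001 / 1037232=2034.00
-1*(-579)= 579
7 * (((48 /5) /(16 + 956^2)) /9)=0.00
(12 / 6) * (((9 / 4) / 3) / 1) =3 / 2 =1.50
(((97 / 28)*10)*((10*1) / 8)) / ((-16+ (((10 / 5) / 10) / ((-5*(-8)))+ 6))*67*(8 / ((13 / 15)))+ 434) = -157625 / 20920984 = -0.01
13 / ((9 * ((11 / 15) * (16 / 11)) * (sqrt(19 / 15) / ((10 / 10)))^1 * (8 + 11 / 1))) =65 * sqrt(285) / 17328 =0.06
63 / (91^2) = 9 / 1183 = 0.01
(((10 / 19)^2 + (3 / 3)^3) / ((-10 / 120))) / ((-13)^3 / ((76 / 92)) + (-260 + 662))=5532 / 814967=0.01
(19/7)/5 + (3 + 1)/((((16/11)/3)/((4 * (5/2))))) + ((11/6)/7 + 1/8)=70081/840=83.43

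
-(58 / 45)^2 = -3364 / 2025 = -1.66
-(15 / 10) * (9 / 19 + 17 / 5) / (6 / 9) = -828 / 95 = -8.72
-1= -1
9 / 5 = 1.80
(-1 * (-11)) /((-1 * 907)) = -0.01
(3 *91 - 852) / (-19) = 30.47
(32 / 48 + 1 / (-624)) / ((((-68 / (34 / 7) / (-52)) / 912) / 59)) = 132918.57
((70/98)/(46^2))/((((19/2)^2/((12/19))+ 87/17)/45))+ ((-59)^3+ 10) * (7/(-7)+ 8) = -642951286946471/447244637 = -1437583.00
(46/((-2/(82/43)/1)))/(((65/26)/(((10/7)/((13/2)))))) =-15088/3913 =-3.86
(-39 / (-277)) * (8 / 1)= 312 / 277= 1.13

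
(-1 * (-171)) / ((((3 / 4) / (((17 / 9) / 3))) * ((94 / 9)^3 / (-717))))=-18758871 / 207646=-90.34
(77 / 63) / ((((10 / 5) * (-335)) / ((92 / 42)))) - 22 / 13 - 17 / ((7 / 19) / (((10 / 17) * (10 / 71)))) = -5.52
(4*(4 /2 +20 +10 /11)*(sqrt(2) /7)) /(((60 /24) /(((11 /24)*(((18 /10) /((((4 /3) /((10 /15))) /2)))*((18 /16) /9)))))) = 27*sqrt(2) /50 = 0.76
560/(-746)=-280/373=-0.75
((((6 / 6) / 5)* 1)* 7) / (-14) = -1 / 10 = -0.10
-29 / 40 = -0.72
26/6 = 4.33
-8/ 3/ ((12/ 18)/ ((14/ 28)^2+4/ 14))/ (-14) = 15/ 98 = 0.15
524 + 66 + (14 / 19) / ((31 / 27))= 347888 / 589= 590.64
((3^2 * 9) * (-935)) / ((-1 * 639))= 8415 / 71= 118.52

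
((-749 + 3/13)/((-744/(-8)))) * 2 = -628/39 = -16.10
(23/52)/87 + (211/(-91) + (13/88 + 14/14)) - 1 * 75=-53064457/696696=-76.17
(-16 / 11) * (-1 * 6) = 96 / 11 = 8.73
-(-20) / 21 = 20 / 21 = 0.95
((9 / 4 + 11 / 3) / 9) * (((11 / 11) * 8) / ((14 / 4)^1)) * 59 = 88.66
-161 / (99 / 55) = -805 / 9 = -89.44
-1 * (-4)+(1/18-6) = -35/18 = -1.94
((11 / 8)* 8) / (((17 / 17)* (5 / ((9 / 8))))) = 99 / 40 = 2.48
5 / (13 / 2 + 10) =10 / 33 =0.30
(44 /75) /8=11 /150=0.07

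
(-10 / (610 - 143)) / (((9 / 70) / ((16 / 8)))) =-1400 / 4203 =-0.33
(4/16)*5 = 5/4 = 1.25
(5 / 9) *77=385 / 9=42.78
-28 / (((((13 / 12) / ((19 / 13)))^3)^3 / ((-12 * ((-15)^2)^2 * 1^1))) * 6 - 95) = 4720268317429282005319680000 / 16015196189447613755720593129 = 0.29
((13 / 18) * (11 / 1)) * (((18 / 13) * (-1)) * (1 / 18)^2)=-11 / 324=-0.03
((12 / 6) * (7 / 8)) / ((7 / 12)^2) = 36 / 7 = 5.14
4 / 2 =2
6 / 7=0.86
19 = 19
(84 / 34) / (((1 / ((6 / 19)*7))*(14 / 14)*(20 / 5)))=441 / 323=1.37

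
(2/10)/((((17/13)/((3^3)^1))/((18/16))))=3159/680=4.65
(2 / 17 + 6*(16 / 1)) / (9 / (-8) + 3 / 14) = -91504 / 867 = -105.54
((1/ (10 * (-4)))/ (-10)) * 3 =3/ 400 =0.01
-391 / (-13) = 30.08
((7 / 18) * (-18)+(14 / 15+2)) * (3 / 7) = -61 / 35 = -1.74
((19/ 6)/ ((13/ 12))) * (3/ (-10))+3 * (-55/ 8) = -11181/ 520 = -21.50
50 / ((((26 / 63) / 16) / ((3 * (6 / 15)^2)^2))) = 145152 / 325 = 446.62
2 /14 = 1 /7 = 0.14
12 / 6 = 2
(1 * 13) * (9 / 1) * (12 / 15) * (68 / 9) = 3536 / 5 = 707.20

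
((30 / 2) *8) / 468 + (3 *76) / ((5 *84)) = 1091 / 1365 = 0.80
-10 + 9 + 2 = 1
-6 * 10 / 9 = -20 / 3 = -6.67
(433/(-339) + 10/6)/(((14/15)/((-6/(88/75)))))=-3375/1582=-2.13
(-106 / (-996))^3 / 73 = 148877 / 9015937416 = 0.00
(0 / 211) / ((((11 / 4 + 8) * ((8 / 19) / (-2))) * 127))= 0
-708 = -708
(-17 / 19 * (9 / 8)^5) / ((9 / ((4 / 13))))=-111537 / 2023424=-0.06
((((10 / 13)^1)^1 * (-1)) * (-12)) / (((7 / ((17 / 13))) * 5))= 408 / 1183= 0.34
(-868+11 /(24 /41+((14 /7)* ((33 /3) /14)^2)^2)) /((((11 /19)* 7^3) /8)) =-34.76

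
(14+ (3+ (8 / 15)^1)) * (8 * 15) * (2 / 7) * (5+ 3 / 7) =3263.35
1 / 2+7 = 15 / 2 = 7.50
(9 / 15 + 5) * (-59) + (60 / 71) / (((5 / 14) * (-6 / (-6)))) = -116452 / 355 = -328.03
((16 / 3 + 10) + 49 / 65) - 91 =-14608 / 195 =-74.91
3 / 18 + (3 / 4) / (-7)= 5 / 84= 0.06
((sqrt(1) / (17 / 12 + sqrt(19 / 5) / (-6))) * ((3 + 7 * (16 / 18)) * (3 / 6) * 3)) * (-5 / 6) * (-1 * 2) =1660 * sqrt(95) / 4107 + 70550 / 4107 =21.12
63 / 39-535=-6934 / 13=-533.38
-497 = -497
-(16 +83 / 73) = -1251 / 73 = -17.14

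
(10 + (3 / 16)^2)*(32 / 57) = 2569 / 456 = 5.63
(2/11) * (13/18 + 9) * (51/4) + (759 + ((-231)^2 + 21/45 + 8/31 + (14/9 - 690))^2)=237564719675858369/85625100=2774475237.70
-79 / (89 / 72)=-5688 / 89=-63.91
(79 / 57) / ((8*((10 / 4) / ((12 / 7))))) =79 / 665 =0.12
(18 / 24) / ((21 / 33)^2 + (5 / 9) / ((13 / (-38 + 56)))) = 4719 / 7388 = 0.64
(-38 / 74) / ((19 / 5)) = -5 / 37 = -0.14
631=631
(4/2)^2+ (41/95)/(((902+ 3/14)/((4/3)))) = 14401636/3599835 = 4.00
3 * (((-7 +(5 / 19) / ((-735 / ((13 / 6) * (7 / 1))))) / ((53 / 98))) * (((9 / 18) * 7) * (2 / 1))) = -821779 / 3021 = -272.02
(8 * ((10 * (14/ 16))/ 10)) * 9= 63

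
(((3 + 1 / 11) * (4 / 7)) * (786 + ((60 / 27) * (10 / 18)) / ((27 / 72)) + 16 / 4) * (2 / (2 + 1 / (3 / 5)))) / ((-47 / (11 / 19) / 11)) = -52433440 / 506331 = -103.56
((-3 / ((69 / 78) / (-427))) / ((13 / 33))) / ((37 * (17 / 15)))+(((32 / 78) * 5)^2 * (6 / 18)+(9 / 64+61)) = 634586305153 / 4224826944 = 150.20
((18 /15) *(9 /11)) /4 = 27 /110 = 0.25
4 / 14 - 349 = -2441 / 7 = -348.71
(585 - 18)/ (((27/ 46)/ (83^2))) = 6654774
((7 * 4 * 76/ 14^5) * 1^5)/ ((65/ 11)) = 209/ 312130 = 0.00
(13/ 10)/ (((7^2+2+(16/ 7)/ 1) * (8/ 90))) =0.27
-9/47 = -0.19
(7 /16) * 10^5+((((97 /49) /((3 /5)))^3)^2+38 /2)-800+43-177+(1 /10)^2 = 44124.88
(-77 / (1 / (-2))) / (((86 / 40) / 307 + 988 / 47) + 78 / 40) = 793595 / 118412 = 6.70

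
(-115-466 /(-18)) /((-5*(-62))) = -401 /1395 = -0.29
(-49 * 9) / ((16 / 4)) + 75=-141 / 4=-35.25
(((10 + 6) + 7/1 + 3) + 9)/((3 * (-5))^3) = -0.01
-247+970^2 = 940653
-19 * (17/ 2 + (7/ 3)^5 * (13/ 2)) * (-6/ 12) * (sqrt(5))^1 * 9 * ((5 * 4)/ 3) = 583837.07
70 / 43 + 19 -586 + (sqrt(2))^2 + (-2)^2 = -24053 / 43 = -559.37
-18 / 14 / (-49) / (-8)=-0.00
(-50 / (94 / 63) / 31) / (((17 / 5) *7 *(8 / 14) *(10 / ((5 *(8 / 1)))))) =-7875 / 24769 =-0.32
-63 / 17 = -3.71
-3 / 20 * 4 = -0.60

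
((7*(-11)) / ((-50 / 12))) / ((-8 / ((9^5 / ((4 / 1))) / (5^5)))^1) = -13640319 / 1250000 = -10.91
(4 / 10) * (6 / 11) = 12 / 55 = 0.22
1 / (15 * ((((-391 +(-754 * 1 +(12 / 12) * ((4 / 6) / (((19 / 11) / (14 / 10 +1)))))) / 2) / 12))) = -0.00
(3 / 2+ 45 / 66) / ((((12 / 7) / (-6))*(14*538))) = -3 / 2959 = -0.00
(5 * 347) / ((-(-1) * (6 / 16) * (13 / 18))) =83280 / 13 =6406.15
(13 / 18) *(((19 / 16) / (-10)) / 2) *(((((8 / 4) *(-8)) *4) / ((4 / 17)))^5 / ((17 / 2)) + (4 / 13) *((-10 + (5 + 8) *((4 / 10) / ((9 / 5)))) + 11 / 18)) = 21631794675959 / 2880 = 7511039818.04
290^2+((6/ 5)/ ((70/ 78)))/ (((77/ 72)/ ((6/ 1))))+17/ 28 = 4533427077/ 53900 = 84108.11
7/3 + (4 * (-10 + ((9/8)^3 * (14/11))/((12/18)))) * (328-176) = -2336395/528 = -4424.99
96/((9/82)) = 2624/3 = 874.67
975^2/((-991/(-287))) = 272829375/991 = 275307.14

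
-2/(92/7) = -7/46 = -0.15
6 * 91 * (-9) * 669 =-3287466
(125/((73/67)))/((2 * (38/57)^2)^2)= 145.20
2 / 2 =1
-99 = -99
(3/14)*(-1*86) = -129/7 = -18.43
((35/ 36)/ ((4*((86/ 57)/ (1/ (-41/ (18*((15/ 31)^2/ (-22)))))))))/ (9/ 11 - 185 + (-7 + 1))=-448875/ 113419403392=-0.00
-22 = -22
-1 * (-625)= 625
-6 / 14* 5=-15 / 7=-2.14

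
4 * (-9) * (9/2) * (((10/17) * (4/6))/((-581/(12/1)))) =12960/9877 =1.31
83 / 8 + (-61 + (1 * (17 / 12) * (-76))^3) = -269597071 / 216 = -1248134.59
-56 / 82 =-28 / 41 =-0.68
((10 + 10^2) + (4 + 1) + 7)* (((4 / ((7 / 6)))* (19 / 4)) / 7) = 13908 / 49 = 283.84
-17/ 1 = -17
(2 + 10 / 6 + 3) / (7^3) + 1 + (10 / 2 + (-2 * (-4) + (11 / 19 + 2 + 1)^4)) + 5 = 24551948195 / 134100309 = 183.09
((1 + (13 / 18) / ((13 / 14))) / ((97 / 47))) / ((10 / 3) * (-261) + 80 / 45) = -376 / 378979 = -0.00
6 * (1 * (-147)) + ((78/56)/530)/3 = -13088867/14840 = -882.00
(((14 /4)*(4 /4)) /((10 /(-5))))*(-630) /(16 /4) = 2205 /8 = 275.62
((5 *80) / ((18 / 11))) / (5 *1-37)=-275 / 36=-7.64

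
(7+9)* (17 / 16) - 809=-792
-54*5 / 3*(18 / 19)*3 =-4860 / 19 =-255.79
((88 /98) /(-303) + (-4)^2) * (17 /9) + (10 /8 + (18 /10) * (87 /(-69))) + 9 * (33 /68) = 17536415453 /522465930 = 33.56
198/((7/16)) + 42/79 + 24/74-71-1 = 7804386/20461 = 381.43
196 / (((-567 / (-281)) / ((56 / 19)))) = 440608 / 1539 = 286.29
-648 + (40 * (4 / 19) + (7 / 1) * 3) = -11753 / 19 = -618.58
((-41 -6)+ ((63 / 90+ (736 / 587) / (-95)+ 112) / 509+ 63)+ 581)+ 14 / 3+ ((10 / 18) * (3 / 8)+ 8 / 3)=604.76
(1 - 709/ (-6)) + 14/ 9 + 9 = 2335/ 18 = 129.72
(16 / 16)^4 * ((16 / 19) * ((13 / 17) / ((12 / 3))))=52 / 323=0.16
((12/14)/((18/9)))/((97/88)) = 264/679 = 0.39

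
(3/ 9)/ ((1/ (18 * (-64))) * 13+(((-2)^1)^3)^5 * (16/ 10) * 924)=-0.00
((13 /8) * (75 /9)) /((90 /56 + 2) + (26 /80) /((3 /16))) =11375 /4486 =2.54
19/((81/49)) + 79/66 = 22615/1782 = 12.69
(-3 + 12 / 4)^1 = 0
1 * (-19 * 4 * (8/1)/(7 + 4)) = -608/11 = -55.27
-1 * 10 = -10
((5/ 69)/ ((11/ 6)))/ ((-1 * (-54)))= 5/ 6831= 0.00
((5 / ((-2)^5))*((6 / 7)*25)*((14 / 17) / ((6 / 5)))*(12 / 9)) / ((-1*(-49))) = -625 / 9996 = -0.06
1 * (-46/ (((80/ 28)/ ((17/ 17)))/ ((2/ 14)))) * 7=-161/ 10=-16.10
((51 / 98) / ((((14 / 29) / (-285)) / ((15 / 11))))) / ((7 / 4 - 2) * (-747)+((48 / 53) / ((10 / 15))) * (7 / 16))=-12411275 / 5550083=-2.24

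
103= 103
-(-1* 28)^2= -784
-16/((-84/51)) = 9.71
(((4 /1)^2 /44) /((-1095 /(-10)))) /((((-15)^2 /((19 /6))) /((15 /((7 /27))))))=76 /28105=0.00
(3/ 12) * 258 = 129/ 2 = 64.50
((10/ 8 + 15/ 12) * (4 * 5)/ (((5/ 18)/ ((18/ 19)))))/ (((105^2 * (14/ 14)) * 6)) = 12/ 4655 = 0.00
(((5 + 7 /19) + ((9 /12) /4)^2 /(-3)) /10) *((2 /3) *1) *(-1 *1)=-1737 /4864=-0.36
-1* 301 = -301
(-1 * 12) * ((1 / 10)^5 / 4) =-3 / 100000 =-0.00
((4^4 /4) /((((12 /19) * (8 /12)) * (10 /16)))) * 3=3648 /5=729.60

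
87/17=5.12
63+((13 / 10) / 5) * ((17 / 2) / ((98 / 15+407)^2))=9696258657 / 153908836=63.00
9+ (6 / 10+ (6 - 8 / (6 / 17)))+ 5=-31 / 15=-2.07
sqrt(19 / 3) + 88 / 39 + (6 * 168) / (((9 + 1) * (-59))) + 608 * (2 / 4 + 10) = sqrt(57) / 3 + 73454224 / 11505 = 6387.06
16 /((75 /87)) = 464 /25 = 18.56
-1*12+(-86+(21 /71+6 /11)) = -97.16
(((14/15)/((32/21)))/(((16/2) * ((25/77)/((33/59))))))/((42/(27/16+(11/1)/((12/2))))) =0.01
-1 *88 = -88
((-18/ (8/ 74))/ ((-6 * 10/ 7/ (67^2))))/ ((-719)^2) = 3487953/ 20678440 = 0.17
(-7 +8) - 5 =-4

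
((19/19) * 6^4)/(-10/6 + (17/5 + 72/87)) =281880/557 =506.07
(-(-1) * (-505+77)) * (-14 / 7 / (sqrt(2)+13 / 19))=-211432 / 553+309016 * sqrt(2) / 553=407.93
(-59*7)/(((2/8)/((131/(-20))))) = 54103/5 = 10820.60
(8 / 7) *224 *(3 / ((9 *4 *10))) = 2.13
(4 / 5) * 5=4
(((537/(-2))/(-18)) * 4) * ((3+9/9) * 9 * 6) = 12888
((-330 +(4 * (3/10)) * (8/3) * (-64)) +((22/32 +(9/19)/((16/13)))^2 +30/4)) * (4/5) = -60780851/144400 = -420.92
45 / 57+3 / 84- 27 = -13925 / 532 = -26.17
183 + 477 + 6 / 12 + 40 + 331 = 2063 / 2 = 1031.50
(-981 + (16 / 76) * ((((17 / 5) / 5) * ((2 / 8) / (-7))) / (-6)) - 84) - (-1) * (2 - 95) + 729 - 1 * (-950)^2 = -18013433533 / 19950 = -902929.00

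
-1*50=-50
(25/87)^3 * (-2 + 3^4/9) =109375/658503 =0.17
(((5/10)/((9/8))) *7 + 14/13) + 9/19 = 10363/2223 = 4.66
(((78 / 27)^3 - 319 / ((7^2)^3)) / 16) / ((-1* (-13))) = 2067566273 / 17839353168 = 0.12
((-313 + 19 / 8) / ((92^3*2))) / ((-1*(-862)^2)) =2485 / 9257591140352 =0.00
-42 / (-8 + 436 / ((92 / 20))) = -483 / 998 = -0.48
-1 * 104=-104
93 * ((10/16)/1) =465/8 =58.12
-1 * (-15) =15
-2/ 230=-1/ 115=-0.01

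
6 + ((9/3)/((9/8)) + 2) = 32/3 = 10.67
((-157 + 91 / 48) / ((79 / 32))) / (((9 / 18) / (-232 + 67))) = 1637900 / 79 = 20732.91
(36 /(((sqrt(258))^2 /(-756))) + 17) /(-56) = 3805 /2408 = 1.58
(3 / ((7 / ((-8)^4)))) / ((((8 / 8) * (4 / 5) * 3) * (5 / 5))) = 5120 / 7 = 731.43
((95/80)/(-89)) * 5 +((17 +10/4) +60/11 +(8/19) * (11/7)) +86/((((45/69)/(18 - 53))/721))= -20797473180739/6249936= -3327629.78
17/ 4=4.25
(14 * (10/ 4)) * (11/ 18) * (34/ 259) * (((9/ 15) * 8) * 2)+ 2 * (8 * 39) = 72256/ 111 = 650.95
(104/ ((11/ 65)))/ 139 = 6760/ 1529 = 4.42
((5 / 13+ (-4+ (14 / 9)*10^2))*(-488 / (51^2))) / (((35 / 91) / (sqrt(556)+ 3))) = -17350352*sqrt(139) / 117045-8675176 / 39015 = -1970.04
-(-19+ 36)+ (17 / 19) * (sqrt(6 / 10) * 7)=-17+ 119 * sqrt(15) / 95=-12.15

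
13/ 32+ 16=525/ 32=16.41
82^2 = 6724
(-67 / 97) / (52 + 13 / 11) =-737 / 56745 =-0.01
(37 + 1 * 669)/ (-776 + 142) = -353/ 317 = -1.11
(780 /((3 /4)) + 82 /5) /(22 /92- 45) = -242972 /10295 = -23.60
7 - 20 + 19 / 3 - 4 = -32 / 3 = -10.67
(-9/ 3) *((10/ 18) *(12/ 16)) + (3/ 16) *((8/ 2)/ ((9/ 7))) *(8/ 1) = 41/ 12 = 3.42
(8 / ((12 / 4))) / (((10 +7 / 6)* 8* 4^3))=1 / 2144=0.00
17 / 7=2.43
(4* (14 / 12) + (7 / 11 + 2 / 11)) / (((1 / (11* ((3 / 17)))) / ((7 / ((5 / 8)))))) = 10136 / 85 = 119.25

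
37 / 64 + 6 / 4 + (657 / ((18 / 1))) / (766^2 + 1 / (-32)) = 2.08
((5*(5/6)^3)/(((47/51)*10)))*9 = 2125/752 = 2.83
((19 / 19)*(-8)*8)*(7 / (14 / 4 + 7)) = -128 / 3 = -42.67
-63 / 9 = -7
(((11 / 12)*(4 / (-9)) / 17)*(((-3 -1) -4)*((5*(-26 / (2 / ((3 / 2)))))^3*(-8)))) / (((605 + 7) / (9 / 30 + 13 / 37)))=145606175 / 96237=1513.00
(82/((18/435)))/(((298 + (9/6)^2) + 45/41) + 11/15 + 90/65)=63373700/9704827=6.53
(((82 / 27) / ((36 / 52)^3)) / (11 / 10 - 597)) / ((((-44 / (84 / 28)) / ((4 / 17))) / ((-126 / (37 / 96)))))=-807089920 / 10018968003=-0.08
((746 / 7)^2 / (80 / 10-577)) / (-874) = 0.02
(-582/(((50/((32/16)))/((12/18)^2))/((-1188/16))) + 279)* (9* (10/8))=235629/20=11781.45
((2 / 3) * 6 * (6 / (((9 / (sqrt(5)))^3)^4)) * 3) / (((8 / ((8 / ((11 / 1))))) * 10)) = 12500 / 345191655699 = 0.00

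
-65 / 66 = -0.98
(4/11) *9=36/11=3.27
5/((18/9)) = 5/2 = 2.50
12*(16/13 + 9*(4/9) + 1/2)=894/13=68.77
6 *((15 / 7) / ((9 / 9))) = 90 / 7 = 12.86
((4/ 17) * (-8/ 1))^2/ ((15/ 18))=6144/ 1445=4.25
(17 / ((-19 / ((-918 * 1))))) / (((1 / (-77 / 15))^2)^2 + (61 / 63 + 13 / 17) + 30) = 83935548750438 / 3242934849317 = 25.88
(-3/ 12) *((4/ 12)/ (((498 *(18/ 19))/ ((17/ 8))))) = -323/ 860544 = -0.00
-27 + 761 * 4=3017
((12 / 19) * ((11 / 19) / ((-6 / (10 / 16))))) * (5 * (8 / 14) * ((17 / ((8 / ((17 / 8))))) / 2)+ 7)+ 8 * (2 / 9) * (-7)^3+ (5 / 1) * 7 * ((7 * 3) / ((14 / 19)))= 1127208277 / 2911104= 387.21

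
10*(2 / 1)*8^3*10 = 102400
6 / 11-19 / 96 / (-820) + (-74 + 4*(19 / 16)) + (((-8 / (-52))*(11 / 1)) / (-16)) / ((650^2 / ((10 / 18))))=-9802865337869 / 142681968000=-68.70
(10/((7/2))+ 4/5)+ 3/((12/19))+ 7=2157/140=15.41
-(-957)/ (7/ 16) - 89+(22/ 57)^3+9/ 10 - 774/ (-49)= 191941279843/ 90744570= 2115.18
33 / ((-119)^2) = 33 / 14161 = 0.00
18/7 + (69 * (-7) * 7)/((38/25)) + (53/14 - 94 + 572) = -231418/133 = -1739.98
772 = 772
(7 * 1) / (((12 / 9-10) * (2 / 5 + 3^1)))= -105 / 442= -0.24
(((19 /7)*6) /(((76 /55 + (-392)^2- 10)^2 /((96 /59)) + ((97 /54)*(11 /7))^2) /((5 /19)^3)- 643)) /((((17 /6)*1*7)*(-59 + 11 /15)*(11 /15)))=-811923750000 /33639758190179362338314663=-0.00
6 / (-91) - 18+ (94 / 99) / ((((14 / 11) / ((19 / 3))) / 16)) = 141356 / 2457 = 57.53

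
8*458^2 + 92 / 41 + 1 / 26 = 1788869825 / 1066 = 1678114.28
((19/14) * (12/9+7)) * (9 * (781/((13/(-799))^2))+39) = 355246738250/1183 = 300293100.80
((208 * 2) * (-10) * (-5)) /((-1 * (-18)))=10400 /9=1155.56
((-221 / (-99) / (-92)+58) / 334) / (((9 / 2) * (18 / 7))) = 3696301 / 246407832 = 0.02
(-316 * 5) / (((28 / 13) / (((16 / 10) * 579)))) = -4757064 / 7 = -679580.57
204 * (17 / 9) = 1156 / 3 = 385.33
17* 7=119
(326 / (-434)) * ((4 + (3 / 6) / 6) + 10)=-27547 / 2604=-10.58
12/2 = 6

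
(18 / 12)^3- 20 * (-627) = 100347 / 8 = 12543.38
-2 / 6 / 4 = -0.08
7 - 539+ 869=337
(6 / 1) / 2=3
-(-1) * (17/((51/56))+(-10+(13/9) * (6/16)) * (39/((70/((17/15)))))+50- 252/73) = 36327409/613200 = 59.24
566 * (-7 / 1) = -3962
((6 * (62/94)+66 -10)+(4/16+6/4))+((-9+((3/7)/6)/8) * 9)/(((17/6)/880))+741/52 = -25056.73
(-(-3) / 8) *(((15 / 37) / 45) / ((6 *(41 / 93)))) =31 / 24272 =0.00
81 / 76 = 1.07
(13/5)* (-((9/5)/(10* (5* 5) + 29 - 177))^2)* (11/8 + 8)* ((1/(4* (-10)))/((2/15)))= 1053/739840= 0.00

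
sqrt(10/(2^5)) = sqrt(5)/4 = 0.56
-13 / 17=-0.76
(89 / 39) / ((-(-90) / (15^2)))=445 / 78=5.71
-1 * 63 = -63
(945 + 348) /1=1293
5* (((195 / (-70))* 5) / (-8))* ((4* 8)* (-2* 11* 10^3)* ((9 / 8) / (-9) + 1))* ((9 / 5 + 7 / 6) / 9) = -15908750 / 9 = -1767638.89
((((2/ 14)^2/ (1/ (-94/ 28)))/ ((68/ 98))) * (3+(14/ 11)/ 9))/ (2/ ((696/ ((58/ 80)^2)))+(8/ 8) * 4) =-23387200/ 301707483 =-0.08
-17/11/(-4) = 17/44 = 0.39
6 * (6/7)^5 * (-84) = -559872/2401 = -233.18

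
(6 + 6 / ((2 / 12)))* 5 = 210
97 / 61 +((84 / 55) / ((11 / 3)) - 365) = -13396268 / 36905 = -362.99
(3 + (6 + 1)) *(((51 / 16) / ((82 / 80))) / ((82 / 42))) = 26775 / 1681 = 15.93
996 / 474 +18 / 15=3.30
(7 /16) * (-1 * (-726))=2541 /8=317.62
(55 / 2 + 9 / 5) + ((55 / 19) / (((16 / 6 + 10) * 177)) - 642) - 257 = -92618564 / 106495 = -869.70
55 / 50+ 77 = 781 / 10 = 78.10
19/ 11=1.73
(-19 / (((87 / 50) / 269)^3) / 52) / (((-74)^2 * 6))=-5778704234375 / 140632534692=-41.09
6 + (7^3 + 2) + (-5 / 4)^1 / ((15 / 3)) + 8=1435 / 4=358.75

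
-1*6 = -6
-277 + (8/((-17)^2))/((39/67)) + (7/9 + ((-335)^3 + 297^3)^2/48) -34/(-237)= 28915696783570420561/10684908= 2706218601374.05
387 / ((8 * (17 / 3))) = 1161 / 136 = 8.54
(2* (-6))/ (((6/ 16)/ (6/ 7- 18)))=3840/ 7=548.57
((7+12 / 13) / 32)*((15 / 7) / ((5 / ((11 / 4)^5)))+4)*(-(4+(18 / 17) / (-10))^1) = -3489929945 / 50692096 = -68.85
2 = 2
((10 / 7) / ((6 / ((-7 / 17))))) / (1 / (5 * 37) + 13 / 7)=-6475 / 123012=-0.05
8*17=136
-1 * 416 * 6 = -2496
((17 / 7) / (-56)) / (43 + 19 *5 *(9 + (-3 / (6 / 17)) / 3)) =-51 / 739508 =-0.00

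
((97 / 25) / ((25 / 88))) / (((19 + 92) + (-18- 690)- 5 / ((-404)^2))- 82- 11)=-126655616 / 6398809375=-0.02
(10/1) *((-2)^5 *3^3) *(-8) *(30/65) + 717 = 424041/13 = 32618.54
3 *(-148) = -444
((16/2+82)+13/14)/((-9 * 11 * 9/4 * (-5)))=2546/31185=0.08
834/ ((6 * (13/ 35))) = 4865/ 13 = 374.23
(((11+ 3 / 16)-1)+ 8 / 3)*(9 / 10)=1851 / 160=11.57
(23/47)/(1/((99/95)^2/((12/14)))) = 525987/848350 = 0.62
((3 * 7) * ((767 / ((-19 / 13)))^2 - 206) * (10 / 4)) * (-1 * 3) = -31294139625 / 722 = -43343683.69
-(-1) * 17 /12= 17 /12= 1.42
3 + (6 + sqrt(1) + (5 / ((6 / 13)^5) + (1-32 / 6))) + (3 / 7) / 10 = 66530179 / 272160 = 244.45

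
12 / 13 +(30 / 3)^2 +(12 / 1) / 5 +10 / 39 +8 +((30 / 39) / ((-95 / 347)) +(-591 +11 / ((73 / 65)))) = -127777324 / 270465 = -472.44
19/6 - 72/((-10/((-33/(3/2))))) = -4657/30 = -155.23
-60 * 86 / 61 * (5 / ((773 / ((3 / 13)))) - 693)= 35933940720 / 612989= 58620.86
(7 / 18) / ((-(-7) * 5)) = 1 / 90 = 0.01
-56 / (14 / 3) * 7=-84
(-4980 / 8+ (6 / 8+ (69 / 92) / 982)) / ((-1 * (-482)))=-2442231 / 1893296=-1.29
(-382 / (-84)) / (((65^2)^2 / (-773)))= -147643 / 749726250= -0.00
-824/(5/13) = -10712/5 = -2142.40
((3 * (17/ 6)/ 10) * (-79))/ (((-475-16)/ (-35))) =-9401/ 1964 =-4.79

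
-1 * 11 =-11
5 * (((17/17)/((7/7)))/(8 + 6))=5/14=0.36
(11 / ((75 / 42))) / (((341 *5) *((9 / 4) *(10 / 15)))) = 28 / 11625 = 0.00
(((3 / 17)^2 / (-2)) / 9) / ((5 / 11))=-11 / 2890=-0.00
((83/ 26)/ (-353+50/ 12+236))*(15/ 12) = -1245/ 35204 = -0.04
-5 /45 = -1 /9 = -0.11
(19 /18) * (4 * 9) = 38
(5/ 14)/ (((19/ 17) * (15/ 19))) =17/ 42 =0.40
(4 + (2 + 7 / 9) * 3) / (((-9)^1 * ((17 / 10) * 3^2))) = -370 / 4131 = -0.09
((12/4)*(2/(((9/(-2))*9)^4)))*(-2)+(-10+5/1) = -71744599/14348907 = -5.00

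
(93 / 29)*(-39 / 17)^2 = 141453 / 8381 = 16.88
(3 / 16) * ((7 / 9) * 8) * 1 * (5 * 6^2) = 210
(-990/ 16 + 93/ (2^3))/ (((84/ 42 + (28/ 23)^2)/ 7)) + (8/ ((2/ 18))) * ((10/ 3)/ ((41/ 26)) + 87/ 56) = 114918061/ 704872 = 163.03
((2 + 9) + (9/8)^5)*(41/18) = 29.16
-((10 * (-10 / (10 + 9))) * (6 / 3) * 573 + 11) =114391 / 19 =6020.58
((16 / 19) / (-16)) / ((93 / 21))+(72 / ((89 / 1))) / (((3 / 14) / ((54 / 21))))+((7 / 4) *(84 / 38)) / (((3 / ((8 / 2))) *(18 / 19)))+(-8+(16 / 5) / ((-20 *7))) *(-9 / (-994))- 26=-448590913202 / 41033848275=-10.93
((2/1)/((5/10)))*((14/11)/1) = 56/11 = 5.09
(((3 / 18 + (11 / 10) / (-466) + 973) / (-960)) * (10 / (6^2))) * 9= -13604837 / 5368320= -2.53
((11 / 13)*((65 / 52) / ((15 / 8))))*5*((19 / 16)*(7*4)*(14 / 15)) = 10241 / 117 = 87.53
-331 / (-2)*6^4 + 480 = 214968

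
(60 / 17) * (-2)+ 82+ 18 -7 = 1461 / 17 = 85.94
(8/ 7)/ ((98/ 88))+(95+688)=268921/ 343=784.03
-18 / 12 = -3 / 2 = -1.50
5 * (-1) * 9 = -45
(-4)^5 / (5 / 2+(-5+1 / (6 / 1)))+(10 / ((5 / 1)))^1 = 3086 / 7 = 440.86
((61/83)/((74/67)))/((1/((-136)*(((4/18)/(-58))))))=277916/801531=0.35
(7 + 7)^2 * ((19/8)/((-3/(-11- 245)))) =119168/3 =39722.67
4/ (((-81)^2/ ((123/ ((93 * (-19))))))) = -164/ 3864429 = -0.00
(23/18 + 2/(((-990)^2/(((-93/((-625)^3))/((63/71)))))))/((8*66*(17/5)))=802592468262269/1127593564453125000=0.00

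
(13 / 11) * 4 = 52 / 11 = 4.73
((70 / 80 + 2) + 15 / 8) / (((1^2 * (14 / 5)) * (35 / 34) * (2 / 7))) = 323 / 56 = 5.77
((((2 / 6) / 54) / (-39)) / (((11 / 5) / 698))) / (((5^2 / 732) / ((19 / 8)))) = -404491 / 115830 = -3.49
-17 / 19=-0.89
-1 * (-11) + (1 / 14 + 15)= 365 / 14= 26.07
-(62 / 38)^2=-961 / 361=-2.66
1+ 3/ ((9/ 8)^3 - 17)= 6439/ 7975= 0.81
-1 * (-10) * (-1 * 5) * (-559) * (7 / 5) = 39130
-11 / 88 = -1 / 8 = -0.12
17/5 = 3.40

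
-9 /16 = -0.56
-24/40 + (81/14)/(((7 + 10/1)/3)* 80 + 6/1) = -56661/96460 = -0.59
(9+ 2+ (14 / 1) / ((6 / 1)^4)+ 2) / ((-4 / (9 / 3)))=-8431 / 864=-9.76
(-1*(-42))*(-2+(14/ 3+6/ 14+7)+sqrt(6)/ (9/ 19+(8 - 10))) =424 - 798*sqrt(6)/ 29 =356.60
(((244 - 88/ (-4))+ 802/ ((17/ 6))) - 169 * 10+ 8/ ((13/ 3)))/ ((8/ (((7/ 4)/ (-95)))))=88109/ 33592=2.62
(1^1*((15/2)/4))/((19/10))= 75/76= 0.99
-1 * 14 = -14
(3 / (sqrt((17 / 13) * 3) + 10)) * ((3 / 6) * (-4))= -780 / 1249 + 6 * sqrt(663) / 1249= -0.50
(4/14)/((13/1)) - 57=-5185/91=-56.98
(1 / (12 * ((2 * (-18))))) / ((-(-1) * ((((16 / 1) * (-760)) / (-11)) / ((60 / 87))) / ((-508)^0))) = -11 / 7617024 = -0.00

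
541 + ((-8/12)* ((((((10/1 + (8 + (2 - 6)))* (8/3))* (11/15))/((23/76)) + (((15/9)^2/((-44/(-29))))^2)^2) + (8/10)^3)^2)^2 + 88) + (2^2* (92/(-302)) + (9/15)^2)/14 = -411780926083452080511684148621760135743023629457986230001562795751/5659037570789297384318666883098206856110669824000000000000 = -72765186.82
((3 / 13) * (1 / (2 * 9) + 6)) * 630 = 11445 / 13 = 880.38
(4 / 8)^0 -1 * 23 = -22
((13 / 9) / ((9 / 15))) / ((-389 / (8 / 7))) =-520 / 73521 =-0.01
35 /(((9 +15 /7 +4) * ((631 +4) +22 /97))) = 23765 /6531402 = 0.00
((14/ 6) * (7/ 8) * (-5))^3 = -14706125/ 13824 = -1063.81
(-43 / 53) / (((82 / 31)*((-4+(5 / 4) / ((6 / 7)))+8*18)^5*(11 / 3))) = -15921266688 / 10780807825933544678125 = -0.00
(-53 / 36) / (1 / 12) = -53 / 3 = -17.67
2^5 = 32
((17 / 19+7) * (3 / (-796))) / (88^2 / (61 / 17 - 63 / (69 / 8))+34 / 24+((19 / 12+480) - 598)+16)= 326925 / 23984781062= 0.00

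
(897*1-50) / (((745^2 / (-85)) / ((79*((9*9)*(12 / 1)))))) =-1105670412 / 111005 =-9960.55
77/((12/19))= 1463/12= 121.92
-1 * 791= -791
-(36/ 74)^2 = -324/ 1369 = -0.24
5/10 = 1/2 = 0.50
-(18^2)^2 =-104976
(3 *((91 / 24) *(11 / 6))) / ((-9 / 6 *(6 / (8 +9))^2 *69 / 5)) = -1446445 / 178848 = -8.09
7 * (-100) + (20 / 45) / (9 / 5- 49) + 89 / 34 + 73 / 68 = -25142659 / 36108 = -696.32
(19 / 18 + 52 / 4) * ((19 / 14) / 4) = 4807 / 1008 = 4.77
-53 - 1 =-54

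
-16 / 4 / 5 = -4 / 5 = -0.80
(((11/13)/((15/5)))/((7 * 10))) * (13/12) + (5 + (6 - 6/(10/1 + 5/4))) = 26387/2520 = 10.47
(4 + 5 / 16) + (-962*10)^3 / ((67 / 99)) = -1410198970747377 / 1072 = -1315484114503.15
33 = 33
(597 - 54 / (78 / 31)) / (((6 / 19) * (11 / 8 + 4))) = 4408 / 13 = 339.08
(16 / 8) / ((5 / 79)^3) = 986078 / 125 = 7888.62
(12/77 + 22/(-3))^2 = 2748964/53361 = 51.52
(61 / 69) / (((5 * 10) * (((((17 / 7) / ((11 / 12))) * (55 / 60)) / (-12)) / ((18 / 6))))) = -2562 / 9775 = -0.26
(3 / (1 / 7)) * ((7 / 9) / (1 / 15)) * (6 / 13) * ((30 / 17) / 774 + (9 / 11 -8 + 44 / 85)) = -78745352 / 104533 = -753.31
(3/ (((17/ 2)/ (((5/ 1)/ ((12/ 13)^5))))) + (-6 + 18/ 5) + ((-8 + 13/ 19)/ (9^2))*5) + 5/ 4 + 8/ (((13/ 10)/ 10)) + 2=18740484673/ 290234880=64.57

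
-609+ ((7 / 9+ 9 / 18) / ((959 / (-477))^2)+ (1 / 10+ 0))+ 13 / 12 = -33522402499 / 55180860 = -607.50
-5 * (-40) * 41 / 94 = 4100 / 47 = 87.23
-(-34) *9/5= 306/5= 61.20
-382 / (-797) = 382 / 797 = 0.48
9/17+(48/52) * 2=525/221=2.38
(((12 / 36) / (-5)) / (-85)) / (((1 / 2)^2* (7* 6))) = 2 / 26775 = 0.00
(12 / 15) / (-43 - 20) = -4 / 315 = -0.01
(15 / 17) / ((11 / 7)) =105 / 187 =0.56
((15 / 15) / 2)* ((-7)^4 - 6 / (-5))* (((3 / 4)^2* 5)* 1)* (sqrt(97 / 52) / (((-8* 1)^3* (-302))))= 108099* sqrt(1261) / 128647168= 0.03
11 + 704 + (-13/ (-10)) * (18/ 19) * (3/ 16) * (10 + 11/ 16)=918359/ 1280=717.47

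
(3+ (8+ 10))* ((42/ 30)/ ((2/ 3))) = 441/ 10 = 44.10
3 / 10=0.30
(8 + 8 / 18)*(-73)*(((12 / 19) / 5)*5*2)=-2336 / 3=-778.67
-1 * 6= -6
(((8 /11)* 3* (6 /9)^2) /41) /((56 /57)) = 76 /3157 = 0.02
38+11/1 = 49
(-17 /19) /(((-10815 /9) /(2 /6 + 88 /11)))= 85 /13699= 0.01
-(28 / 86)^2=-196 / 1849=-0.11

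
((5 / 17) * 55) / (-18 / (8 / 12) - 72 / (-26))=-715 / 1071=-0.67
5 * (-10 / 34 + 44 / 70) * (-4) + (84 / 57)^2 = -4.52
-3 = -3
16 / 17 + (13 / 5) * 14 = 3174 / 85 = 37.34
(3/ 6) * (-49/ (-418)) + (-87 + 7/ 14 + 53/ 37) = -85.01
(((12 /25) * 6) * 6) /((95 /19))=432 /125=3.46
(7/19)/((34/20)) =70/323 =0.22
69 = 69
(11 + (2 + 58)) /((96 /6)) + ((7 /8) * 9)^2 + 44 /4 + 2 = 5085 /64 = 79.45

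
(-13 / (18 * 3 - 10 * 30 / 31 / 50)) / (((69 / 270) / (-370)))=1118325 / 3197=349.80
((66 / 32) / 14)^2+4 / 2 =101441 / 50176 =2.02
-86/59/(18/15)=-215/177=-1.21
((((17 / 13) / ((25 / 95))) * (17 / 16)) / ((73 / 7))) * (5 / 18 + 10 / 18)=38437 / 91104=0.42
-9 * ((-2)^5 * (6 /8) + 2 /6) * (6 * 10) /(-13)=-12780 /13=-983.08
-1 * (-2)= 2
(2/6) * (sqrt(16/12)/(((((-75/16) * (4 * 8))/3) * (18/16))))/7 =-8 * sqrt(3)/14175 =-0.00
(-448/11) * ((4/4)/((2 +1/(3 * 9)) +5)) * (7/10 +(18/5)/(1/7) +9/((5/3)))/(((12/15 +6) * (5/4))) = -1893024/88825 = -21.31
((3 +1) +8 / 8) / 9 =5 / 9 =0.56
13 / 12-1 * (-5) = 73 / 12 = 6.08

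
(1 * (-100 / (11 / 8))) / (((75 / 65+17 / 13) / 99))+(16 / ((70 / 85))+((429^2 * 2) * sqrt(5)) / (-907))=-20339 / 7-368082 * sqrt(5) / 907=-3813.02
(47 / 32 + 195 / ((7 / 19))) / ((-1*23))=-118889 / 5152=-23.08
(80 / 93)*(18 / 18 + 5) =160 / 31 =5.16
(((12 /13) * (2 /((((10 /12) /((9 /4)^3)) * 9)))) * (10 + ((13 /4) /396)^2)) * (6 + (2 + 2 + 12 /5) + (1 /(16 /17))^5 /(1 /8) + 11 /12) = 324898620375279 /479828377600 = 677.11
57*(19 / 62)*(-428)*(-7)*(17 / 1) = 27579678 / 31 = 889667.03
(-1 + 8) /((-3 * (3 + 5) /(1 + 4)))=-35 /24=-1.46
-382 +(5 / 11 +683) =3316 / 11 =301.45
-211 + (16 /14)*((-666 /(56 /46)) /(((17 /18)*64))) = -1475035 /6664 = -221.34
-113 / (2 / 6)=-339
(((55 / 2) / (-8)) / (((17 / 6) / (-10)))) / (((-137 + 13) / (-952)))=5775 / 62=93.15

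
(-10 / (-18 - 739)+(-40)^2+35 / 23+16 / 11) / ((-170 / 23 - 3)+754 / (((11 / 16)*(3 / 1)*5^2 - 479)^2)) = -14359267441086071 / 93046310744409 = -154.32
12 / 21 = 4 / 7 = 0.57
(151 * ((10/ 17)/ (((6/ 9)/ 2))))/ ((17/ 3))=13590/ 289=47.02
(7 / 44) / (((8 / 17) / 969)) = 115311 / 352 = 327.59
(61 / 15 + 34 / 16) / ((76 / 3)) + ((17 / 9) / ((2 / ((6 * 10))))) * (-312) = -53746457 / 3040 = -17679.76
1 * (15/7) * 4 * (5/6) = 50/7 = 7.14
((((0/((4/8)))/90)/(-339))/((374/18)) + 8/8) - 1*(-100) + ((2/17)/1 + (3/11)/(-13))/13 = 3192138/31603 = 101.01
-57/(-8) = 57/8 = 7.12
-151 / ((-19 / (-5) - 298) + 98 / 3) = 2265 / 3923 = 0.58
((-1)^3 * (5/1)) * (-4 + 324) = -1600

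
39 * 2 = 78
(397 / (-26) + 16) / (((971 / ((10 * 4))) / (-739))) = -280820 / 12623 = -22.25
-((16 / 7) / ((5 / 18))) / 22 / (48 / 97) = -0.76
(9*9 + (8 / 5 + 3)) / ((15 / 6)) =856 / 25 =34.24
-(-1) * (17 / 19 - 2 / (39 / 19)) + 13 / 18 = 2857 / 4446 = 0.64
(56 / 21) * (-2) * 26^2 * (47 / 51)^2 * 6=-47785088 / 2601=-18371.81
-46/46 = -1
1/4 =0.25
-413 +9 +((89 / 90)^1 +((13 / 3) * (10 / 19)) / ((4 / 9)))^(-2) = -11062521731 / 27384289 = -403.97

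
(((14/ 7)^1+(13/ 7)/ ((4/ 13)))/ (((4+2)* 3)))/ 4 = 25/ 224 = 0.11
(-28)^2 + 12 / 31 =24316 / 31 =784.39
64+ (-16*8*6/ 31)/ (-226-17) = 160960/ 2511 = 64.10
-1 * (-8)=8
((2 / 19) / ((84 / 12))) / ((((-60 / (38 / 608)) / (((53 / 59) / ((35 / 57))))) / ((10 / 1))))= -53 / 231280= -0.00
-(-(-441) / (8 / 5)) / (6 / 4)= -735 / 4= -183.75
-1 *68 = -68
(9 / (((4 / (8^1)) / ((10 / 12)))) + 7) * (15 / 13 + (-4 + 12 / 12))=-528 / 13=-40.62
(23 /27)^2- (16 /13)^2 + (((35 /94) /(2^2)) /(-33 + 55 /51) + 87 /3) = 2127295835783 /75414781728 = 28.21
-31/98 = -0.32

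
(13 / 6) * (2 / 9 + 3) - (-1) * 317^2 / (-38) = -1353020 / 513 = -2637.47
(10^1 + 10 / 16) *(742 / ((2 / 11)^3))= 41973085 / 32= 1311658.91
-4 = -4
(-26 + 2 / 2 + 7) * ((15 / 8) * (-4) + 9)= -27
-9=-9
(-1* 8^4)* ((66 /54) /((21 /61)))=-2748416 /189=-14541.88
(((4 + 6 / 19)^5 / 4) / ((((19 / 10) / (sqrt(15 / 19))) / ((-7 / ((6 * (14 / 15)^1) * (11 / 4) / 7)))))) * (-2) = 648794725600 * sqrt(285) / 9832589129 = 1113.94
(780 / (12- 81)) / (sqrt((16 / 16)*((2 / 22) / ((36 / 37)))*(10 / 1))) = -156*sqrt(4070) / 851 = -11.69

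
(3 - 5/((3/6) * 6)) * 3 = 4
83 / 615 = 0.13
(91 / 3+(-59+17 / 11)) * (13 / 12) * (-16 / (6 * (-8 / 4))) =-39.18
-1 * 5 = -5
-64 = -64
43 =43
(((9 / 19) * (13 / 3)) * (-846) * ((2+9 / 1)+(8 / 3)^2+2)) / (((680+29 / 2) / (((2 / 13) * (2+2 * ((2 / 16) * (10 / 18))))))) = -1310078 / 79173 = -16.55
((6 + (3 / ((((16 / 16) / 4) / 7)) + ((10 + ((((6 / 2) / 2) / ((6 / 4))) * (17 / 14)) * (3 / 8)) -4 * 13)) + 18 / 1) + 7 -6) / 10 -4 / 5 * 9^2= -58.05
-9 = -9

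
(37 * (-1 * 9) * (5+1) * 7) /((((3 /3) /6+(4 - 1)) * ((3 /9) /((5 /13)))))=-1258740 /247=-5096.11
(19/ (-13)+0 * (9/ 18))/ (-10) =19/ 130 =0.15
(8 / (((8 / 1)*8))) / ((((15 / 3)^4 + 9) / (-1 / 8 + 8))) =63 / 40576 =0.00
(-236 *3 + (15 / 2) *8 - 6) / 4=-327 / 2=-163.50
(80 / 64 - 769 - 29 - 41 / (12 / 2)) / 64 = -9643 / 768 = -12.56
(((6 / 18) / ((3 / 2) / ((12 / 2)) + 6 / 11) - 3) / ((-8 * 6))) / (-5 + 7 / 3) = -271 / 13440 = -0.02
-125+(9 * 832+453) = 7816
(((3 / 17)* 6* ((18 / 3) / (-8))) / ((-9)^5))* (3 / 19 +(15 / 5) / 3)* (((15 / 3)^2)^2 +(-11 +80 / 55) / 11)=75520 / 7770411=0.01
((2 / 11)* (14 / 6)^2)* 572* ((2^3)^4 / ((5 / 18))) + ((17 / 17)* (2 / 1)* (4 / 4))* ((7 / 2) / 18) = 751435811 / 90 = 8349286.79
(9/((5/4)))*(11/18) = 4.40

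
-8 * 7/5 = -56/5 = -11.20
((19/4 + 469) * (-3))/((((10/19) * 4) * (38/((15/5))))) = -3411/64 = -53.30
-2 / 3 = -0.67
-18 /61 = -0.30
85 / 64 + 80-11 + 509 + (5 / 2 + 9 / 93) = 1154539 / 1984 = 581.92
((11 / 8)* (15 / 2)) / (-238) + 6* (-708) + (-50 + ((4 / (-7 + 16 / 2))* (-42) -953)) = -20635717 / 3808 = -5419.04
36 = 36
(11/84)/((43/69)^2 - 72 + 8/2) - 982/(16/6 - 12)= 948296997/9013172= 105.21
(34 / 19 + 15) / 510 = 319 / 9690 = 0.03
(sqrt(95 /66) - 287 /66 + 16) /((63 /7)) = sqrt(6270) /594 + 769 /594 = 1.43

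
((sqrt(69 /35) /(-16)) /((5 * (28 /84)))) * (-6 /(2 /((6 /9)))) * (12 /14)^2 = 27 * sqrt(2415) /17150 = 0.08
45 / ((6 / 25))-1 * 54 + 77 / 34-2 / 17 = 2306 / 17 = 135.65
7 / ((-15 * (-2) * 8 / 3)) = 7 / 80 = 0.09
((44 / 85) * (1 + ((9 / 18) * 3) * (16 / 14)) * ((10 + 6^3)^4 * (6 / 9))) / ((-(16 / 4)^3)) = -68153796898 / 1785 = -38181398.82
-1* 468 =-468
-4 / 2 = -2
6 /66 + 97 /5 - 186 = -9158 /55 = -166.51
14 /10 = 7 /5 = 1.40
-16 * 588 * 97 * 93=-84869568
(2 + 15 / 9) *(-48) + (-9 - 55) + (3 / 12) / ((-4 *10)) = -38401 / 160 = -240.01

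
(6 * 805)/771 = 1610/257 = 6.26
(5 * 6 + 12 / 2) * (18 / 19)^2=32.31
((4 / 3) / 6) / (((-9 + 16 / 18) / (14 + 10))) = -0.66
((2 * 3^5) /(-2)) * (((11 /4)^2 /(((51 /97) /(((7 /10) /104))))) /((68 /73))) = -485806167 /19235840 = -25.26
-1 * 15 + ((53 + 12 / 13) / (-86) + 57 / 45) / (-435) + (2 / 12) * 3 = -52893751 / 3647475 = -14.50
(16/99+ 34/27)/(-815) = -422/242055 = -0.00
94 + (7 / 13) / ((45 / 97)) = 55669 / 585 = 95.16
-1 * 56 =-56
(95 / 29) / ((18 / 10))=475 / 261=1.82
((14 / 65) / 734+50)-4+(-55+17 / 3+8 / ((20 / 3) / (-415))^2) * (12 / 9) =8869957003 / 214695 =41314.22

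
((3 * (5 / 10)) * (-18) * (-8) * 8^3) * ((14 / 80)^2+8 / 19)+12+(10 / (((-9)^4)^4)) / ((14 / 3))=102614128267830232692347 / 2053764042644123775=49963.93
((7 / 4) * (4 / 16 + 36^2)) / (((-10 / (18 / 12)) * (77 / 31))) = -96441 / 704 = -136.99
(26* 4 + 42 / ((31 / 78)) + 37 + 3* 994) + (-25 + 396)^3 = 1583109230 / 31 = 51068039.68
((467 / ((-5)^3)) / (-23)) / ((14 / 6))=1401 / 20125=0.07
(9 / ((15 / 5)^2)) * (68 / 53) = 68 / 53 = 1.28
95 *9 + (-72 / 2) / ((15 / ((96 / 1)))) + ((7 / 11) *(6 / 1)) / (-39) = 446519 / 715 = 624.50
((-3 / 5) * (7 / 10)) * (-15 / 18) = 7 / 20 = 0.35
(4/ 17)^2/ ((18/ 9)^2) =4/ 289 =0.01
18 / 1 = 18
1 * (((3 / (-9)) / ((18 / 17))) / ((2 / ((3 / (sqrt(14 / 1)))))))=-17 * sqrt(14) / 504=-0.13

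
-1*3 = -3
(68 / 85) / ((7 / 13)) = 52 / 35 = 1.49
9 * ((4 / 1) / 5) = 36 / 5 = 7.20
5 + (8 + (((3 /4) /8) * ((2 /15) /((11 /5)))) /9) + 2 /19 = 394435 /30096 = 13.11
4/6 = 0.67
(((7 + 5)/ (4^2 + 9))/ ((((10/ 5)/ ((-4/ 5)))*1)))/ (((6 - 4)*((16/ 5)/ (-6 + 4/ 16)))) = 69/ 400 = 0.17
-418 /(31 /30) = -404.52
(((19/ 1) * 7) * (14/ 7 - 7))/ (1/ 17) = -11305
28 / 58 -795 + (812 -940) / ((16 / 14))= -26289 / 29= -906.52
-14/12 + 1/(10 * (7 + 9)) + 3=883/480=1.84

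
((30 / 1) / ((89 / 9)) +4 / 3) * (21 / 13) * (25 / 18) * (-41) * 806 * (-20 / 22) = 235770500 / 801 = 294345.19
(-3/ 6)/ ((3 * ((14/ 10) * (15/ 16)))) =-8/ 63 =-0.13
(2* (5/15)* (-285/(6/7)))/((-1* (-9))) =-665/27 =-24.63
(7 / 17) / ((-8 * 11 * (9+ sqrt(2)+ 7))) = -7 / 23749+ 7 * sqrt(2) / 379984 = -0.00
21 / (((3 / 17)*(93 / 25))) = 31.99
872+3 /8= 6979 /8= 872.38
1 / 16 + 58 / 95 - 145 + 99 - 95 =-213297 / 1520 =-140.33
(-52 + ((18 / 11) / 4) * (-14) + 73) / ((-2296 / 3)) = -9 / 451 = -0.02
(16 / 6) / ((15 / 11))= 88 / 45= 1.96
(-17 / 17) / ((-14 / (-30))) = -15 / 7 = -2.14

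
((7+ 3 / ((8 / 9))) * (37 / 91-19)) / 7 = -35109 / 1274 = -27.56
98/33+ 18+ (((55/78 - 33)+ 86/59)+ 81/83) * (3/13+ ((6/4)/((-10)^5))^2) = 30759606025320456121/2184845520000000000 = 14.08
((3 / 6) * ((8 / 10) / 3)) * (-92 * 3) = -184 / 5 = -36.80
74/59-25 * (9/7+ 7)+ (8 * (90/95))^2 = -22132584/149093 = -148.45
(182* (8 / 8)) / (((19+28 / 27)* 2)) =2457 / 541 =4.54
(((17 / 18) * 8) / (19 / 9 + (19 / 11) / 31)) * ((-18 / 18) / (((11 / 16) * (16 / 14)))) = -2108 / 475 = -4.44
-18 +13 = -5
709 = 709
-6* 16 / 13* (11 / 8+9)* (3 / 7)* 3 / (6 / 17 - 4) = 76194 / 2821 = 27.01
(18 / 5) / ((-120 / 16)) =-12 / 25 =-0.48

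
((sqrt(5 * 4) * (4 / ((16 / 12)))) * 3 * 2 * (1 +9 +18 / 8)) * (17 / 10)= 7497 * sqrt(5) / 10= 1676.38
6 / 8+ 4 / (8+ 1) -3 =-65 / 36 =-1.81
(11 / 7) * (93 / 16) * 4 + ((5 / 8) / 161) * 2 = 1681 / 46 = 36.54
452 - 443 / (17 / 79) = -27313 / 17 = -1606.65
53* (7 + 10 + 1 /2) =1855 /2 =927.50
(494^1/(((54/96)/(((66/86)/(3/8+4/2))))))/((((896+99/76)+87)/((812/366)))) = 1129576448/1765968849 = 0.64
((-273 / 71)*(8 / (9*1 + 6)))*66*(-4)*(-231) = -125060.15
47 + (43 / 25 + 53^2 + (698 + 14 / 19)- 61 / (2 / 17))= 2886059 / 950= 3037.96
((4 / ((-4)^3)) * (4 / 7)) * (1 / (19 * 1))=-1 / 532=-0.00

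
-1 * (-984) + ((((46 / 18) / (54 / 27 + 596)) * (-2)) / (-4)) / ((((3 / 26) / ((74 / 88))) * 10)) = 984.00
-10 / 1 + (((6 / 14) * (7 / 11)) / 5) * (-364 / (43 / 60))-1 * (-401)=171839 / 473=363.30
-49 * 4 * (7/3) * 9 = -4116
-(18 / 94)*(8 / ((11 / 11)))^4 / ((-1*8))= 4608 / 47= 98.04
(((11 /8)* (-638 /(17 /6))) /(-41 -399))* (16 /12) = 319 /340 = 0.94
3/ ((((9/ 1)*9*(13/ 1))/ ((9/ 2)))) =1/ 78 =0.01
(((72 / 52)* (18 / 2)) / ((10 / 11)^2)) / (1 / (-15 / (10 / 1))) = -29403 / 1300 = -22.62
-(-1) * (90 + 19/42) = 3799/42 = 90.45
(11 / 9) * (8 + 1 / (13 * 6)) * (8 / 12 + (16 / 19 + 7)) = 3334375 / 40014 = 83.33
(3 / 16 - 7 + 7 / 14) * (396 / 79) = -9999 / 316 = -31.64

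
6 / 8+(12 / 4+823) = 3307 / 4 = 826.75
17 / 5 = 3.40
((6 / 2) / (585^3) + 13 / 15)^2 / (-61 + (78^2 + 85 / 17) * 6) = 0.00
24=24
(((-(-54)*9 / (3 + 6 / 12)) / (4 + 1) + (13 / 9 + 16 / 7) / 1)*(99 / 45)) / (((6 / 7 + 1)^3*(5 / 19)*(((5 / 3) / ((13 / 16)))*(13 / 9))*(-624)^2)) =101621443 / 2851530240000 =0.00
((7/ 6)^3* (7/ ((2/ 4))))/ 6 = 2401/ 648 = 3.71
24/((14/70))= 120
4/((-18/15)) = -10/3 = -3.33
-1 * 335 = -335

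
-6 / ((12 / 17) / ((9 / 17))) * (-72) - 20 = 304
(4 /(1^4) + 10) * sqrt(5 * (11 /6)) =7 * sqrt(330) /3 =42.39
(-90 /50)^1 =-9 /5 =-1.80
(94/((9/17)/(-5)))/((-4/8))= 1775.56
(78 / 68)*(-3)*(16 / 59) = -936 / 1003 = -0.93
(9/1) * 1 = 9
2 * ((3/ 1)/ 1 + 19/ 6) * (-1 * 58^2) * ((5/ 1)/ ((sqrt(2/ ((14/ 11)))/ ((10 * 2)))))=-12446800 * sqrt(77)/ 33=-3309703.84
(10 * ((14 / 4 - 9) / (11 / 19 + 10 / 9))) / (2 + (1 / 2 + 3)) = -1710 / 289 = -5.92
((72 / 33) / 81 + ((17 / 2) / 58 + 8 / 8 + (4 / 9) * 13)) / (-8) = -239485 / 275616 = -0.87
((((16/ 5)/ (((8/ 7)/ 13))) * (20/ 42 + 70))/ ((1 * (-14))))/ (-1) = 3848/ 21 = 183.24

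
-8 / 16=-1 / 2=-0.50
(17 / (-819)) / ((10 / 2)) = -17 / 4095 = -0.00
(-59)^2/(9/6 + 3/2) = 3481/3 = 1160.33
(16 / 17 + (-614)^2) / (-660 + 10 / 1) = -246498 / 425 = -580.00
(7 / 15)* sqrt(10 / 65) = 7* sqrt(26) / 195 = 0.18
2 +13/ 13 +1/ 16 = 49/ 16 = 3.06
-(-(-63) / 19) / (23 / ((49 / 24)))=-1029 / 3496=-0.29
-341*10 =-3410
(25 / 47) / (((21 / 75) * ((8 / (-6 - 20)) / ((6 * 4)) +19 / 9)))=146250 / 161539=0.91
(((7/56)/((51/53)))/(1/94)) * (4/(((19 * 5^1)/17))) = 2491/285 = 8.74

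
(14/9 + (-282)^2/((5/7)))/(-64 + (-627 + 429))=-2505041/5895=-424.94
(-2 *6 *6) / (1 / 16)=-1152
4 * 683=2732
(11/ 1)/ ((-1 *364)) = -11/ 364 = -0.03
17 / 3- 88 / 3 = -71 / 3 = -23.67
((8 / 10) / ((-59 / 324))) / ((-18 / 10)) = 144 / 59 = 2.44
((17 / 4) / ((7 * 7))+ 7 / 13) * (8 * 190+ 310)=1457595 / 1274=1144.11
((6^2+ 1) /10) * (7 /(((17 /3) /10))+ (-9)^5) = -37134051 /170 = -218435.59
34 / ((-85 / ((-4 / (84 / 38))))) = 76 / 105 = 0.72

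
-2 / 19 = -0.11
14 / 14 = 1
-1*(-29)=29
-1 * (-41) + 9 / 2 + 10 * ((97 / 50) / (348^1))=79267 / 1740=45.56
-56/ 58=-28/ 29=-0.97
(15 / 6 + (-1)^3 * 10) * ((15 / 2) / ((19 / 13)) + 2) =-53.49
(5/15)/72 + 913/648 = 229/162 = 1.41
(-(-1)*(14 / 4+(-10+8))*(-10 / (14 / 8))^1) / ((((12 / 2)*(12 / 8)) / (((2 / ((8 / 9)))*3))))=-45 / 7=-6.43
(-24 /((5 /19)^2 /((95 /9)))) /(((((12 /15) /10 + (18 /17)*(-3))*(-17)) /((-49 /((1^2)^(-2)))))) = 480130 /141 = 3405.18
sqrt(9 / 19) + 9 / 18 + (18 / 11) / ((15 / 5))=3* sqrt(19) / 19 + 23 / 22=1.73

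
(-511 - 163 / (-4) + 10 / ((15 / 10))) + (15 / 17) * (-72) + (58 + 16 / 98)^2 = 1398808069 / 489804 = 2855.85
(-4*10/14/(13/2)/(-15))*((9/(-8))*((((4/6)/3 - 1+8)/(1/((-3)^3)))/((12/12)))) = 45/7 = 6.43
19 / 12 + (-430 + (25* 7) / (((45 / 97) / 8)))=93217 / 36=2589.36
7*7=49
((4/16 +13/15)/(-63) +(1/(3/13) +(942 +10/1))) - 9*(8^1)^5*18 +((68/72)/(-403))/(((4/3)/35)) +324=-16169144334347/3046680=-5307135.75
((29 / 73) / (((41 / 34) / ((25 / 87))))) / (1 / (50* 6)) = 85000 / 2993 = 28.40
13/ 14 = 0.93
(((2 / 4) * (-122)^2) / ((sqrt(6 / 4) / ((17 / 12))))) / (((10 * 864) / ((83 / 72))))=5250331 * sqrt(6) / 11197440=1.15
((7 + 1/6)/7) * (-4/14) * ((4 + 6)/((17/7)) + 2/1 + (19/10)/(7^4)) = -107386609/60000990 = -1.79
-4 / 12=-0.33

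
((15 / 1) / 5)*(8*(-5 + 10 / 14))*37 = -26640 / 7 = -3805.71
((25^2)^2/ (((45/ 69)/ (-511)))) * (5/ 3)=-4591015625/ 9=-510112847.22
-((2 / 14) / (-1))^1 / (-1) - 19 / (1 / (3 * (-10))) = 3989 / 7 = 569.86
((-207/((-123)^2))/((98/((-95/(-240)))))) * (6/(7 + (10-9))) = -437/10543232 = -0.00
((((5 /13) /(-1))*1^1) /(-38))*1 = 5 /494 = 0.01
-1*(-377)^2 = -142129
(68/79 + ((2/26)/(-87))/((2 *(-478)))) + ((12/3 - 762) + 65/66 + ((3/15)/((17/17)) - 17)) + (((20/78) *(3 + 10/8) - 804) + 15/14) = -1574.79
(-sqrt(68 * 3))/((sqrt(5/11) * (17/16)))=-32 * sqrt(2805)/85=-19.94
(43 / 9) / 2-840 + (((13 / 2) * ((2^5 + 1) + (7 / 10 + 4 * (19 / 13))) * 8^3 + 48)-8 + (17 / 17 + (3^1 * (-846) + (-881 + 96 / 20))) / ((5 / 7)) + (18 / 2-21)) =56709679 / 450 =126021.51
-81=-81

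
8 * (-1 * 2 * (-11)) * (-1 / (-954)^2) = -44 / 227529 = -0.00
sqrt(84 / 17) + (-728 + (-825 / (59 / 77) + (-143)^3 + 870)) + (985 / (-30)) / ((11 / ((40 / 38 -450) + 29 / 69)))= -2923800.69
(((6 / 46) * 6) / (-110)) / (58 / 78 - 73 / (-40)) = -2808 / 1013771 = -0.00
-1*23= -23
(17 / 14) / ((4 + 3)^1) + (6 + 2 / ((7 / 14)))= 997 / 98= 10.17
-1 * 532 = -532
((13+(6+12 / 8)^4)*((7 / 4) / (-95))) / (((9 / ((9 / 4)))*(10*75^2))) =-355831 / 1368000000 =-0.00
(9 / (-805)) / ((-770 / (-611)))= -5499 / 619850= -0.01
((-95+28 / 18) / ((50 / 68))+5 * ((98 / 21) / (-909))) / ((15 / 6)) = -17331464 / 340875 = -50.84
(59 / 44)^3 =205379 / 85184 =2.41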